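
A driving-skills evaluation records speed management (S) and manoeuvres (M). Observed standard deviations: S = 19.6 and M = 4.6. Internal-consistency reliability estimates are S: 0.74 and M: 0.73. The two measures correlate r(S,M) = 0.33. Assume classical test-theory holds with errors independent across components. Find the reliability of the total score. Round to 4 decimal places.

Var(S+M) = 19.6² + 4.6² + 2·[19.6·4.6·0.33] = 405.32 + 59.5056 = 464.826.
Because errors are independent across components, Cov(Tᵢ,Tⱼ) = Cov(Xᵢ,Xⱼ); the off-diagonal part of the true-score variance is the same as above.
True-score variance = [19.6²·0.74 + 4.6²·0.73] + 59.5056 = 299.725 + 59.5056 = 359.231.
Reliability = 359.231 / 464.826 = 0.7728.

0.7728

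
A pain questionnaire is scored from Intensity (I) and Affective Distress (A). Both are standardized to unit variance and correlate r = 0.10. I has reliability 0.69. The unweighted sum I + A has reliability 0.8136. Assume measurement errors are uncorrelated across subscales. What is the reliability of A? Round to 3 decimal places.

Var(I+A) = 2 + 2·0.10 = 2.200.
True-score variance = ρ_I + ρ_A + 2·0.10, so 0.8136 = (0.69 + ρ_A + 0.20) / 2.200.
ρ_A = 0.8136·2.200 − 0.69 − 0.20 = 0.900.

0.900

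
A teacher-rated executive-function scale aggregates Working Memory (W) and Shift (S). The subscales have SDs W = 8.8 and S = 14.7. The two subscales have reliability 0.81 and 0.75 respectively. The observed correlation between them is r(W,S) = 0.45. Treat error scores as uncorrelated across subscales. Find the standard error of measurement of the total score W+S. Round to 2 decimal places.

Var(total) = 293.53 + 116.424 = 409.954.
True-score variance = 224.794 + 116.424 = 341.218, so reliability = 0.8323.
Error variance = 409.954 − 341.218 = 68.7361; SEM = √68.7361 = 8.29.

8.29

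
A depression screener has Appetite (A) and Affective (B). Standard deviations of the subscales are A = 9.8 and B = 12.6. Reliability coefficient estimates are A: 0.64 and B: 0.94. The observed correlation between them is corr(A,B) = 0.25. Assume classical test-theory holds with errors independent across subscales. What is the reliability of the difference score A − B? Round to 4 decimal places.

Var(A−B) = 9.8² + 12.6² − 2·9.8·12.6·0.25 = 254.8 − 61.74 = 193.06.
With uncorrelated errors the cross-covariances are all true-score covariance, so they carry over unchanged; only the diagonal terms shrink to ρᵢσᵢ².
True-score variance = [9.8²·0.64 + 12.6²·0.94] − 61.74 = 210.7 − 61.74 = 148.96.
Reliability = 148.96 / 193.06 = 0.7716.

0.7716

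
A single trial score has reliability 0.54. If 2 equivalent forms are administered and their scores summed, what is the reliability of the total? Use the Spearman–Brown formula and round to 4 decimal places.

0.7013

ρ_k = kρ / (1 + (k−1)ρ) = 2·0.54 / (1 + 1·0.54) = 1.080 / 1.540 = 0.7013.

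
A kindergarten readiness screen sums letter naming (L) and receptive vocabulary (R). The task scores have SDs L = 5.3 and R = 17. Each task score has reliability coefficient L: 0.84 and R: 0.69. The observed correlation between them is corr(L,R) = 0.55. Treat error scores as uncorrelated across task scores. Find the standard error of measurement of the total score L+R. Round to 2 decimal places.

9.70

Var(total) = 317.09 + 99.11 = 416.2.
True-score variance = 223.006 + 99.11 = 322.116, so reliability = 0.7739.
Error variance = 416.2 − 322.116 = 94.0844; SEM = √94.0844 = 9.70.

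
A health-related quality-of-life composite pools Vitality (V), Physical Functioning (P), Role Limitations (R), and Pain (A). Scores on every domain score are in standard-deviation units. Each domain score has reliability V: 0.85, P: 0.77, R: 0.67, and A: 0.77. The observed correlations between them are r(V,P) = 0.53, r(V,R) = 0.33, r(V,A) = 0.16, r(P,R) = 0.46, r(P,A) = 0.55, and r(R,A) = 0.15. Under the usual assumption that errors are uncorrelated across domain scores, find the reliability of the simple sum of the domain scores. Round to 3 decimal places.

Var(V+P+R+A) = 4 + 2·[0.53 + 0.33 + 0.16 + 0.46 + 0.55 + 0.15] = 4 + 4.36 = 8.36.
With uncorrelated errors the cross-covariances are all true-score covariance, so they carry over unchanged; only the diagonal terms shrink to ρᵢσᵢ².
True-score variance = [0.85 + 0.77 + 0.67 + 0.77] + 4.36 = 3.06 + 4.36 = 7.42.
Reliability = 7.42 / 8.36 = 0.888.

0.888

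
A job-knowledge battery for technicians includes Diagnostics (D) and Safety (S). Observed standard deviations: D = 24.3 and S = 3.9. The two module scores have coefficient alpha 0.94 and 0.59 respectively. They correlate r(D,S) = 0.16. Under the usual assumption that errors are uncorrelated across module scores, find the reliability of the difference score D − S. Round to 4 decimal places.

0.9276

Var(D−S) = 24.3² + 3.9² − 2·24.3·3.9·0.16 = 605.7 − 30.3264 = 575.374.
Because errors are independent across components, Cov(Tᵢ,Tⱼ) = Cov(Xᵢ,Xⱼ); the off-diagonal part of the true-score variance is the same as above.
True-score variance = [24.3²·0.94 + 3.9²·0.59] − 30.3264 = 564.034 − 30.3264 = 533.708.
Reliability = 533.708 / 575.374 = 0.9276.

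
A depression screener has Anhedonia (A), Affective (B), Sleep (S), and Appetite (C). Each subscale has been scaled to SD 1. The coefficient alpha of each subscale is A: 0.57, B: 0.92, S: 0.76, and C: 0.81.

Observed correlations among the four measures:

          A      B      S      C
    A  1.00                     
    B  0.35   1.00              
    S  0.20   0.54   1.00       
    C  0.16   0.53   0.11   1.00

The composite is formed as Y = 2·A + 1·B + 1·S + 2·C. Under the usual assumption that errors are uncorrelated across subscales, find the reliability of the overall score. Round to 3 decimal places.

0.836

Var(Y) = 2² + 1 + 1 + 2² + 2·[2·0.35 + 2·0.20 + 4·0.16 + 0.54 + 2·0.53 + 2·0.11] = 10 + 7.12 = 17.12.
With uncorrelated errors the cross-covariances are all true-score covariance, so they carry over unchanged; only the diagonal terms shrink to ρᵢσᵢ².
True-score variance = [2²·0.57 + 0.92 + 0.76 + 2²·0.81] + 7.12 = 7.2 + 7.12 = 14.32.
Reliability = 14.32 / 17.12 = 0.836.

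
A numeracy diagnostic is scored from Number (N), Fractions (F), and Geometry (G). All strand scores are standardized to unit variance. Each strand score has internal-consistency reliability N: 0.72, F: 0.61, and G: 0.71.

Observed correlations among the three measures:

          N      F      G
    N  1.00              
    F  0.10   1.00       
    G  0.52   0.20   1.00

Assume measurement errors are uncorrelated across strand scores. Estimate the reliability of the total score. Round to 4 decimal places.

0.7931

Var(N+F+G) = 3 + 2·[0.10 + 0.52 + 0.20] = 3 + 1.64 = 4.64.
With uncorrelated errors the cross-covariances are all true-score covariance, so they carry over unchanged; only the diagonal terms shrink to ρᵢσᵢ².
True-score variance = [0.72 + 0.61 + 0.71] + 1.64 = 2.04 + 1.64 = 3.68.
Reliability = 3.68 / 4.64 = 0.7931.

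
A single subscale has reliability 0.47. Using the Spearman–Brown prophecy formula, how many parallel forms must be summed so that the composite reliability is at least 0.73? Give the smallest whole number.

k ≥ ρ*(1−ρ₁)/(ρ₁(1−ρ*)) = 0.73·0.53 / (0.47·0.27) = 3.049.
Smallest integer k = 4.

4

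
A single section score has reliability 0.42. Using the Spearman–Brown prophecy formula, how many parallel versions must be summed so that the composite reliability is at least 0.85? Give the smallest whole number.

k ≥ ρ*(1−ρ₁)/(ρ₁(1−ρ*)) = 0.85·0.58 / (0.42·0.15) = 7.825.
Smallest integer k = 8.

8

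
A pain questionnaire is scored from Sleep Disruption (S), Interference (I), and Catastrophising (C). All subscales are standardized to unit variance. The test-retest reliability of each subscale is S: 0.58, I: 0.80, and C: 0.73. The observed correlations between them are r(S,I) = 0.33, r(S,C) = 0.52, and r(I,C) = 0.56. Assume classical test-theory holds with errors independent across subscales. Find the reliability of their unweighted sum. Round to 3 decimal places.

0.847

Var(S+I+C) = 3 + 2·[0.33 + 0.52 + 0.56] = 3 + 2.82 = 5.82.
Under uncorrelated errors the observed covariances equal the true-score covariances, so only the own-variance terms attenuate.
True-score variance = [0.58 + 0.80 + 0.73] + 2.82 = 2.11 + 2.82 = 4.93.
Reliability = 4.93 / 5.82 = 0.847.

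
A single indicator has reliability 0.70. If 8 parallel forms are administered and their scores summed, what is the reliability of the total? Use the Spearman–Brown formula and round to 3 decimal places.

0.949

ρ_k = kρ / (1 + (k−1)ρ) = 8·0.70 / (1 + 7·0.70) = 5.600 / 5.900 = 0.949.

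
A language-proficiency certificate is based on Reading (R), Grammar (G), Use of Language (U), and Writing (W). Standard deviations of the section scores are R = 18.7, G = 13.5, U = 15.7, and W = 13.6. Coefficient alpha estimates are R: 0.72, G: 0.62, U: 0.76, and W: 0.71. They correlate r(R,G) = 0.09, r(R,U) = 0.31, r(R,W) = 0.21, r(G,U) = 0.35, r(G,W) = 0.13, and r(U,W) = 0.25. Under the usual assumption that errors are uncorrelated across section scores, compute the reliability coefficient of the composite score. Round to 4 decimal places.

Var(R+G+U+W) = 18.7² + 13.5² + 15.7² + 13.6² + 2·[18.7·13.5·0.09 + 18.7·15.7·0.31 + 18.7·13.6·0.21 + 13.5·15.7·0.35 + 13.5·13.6·0.13 + 15.7·13.6·0.25] = 963.39 + 637.142 = 1600.53.
Under uncorrelated errors the observed covariances equal the true-score covariances, so only the own-variance terms attenuate.
True-score variance = [18.7²·0.72 + 13.5²·0.62 + 15.7²·0.76 + 13.6²·0.71] + 637.142 = 683.426 + 637.142 = 1320.57.
Reliability = 1320.57 / 1600.53 = 0.8251.

0.8251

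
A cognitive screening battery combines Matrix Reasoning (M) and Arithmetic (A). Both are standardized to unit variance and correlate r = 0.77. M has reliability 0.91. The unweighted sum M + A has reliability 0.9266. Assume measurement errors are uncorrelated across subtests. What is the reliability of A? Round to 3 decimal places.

0.830

Var(M+A) = 2 + 2·0.77 = 3.540.
True-score variance = ρ_M + ρ_A + 2·0.77, so 0.9266 = (0.91 + ρ_A + 1.54) / 3.540.
ρ_A = 0.9266·3.540 − 0.91 − 1.54 = 0.830.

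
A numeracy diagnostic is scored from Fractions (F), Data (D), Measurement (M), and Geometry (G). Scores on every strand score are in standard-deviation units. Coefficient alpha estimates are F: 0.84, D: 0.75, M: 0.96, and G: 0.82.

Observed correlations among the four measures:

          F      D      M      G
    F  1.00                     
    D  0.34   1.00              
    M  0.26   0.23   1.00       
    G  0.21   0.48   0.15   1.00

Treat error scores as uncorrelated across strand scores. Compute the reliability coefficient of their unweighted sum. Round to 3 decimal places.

Var(F+D+M+G) = 4 + 2·[0.34 + 0.26 + 0.21 + 0.23 + 0.48 + 0.15] = 4 + 3.34 = 7.34.
Because errors are independent across components, Cov(Tᵢ,Tⱼ) = Cov(Xᵢ,Xⱼ); the off-diagonal part of the true-score variance is the same as above.
True-score variance = [0.84 + 0.75 + 0.96 + 0.82] + 3.34 = 3.37 + 3.34 = 6.71.
Reliability = 6.71 / 7.34 = 0.914.

0.914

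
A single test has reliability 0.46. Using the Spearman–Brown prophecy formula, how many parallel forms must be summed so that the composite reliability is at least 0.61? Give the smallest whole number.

2

k ≥ ρ*(1−ρ₁)/(ρ₁(1−ρ*)) = 0.61·0.54 / (0.46·0.39) = 1.836.
Smallest integer k = 2.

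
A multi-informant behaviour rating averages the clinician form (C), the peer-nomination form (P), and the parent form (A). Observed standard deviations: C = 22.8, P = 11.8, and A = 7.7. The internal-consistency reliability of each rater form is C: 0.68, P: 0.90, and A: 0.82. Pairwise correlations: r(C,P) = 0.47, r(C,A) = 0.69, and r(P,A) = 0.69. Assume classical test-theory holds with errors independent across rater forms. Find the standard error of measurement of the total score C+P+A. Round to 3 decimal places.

Var(total) = 718.37 + 620.557 = 1338.93.
True-score variance = 527.425 + 620.557 = 1147.98, so reliability = 0.8574.
Error variance = 1338.93 − 1147.98 = 190.945; SEM = √190.945 = 13.818.

13.818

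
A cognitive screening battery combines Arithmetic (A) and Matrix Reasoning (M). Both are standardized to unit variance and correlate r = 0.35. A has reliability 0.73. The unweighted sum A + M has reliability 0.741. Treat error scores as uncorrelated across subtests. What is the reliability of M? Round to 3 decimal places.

0.571

Var(A+M) = 2 + 2·0.35 = 2.700.
True-score variance = ρ_A + ρ_M + 2·0.35, so 0.741 = (0.73 + ρ_M + 0.70) / 2.700.
ρ_M = 0.741·2.700 − 0.73 − 0.70 = 0.571.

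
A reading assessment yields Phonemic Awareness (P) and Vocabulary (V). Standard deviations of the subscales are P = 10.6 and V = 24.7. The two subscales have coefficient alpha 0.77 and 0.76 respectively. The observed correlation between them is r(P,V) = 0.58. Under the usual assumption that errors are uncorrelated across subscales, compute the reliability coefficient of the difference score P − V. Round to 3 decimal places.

0.589

Var(P−V) = 10.6² + 24.7² − 2·10.6·24.7·0.58 = 722.45 − 303.711 = 418.739.
Under uncorrelated errors the observed covariances equal the true-score covariances, so only the own-variance terms attenuate.
True-score variance = [10.6²·0.77 + 24.7²·0.76] − 303.711 = 550.186 − 303.711 = 246.474.
Reliability = 246.474 / 418.739 = 0.589.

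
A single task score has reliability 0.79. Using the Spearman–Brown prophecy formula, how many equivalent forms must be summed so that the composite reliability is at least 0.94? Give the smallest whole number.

5

k ≥ ρ*(1−ρ₁)/(ρ₁(1−ρ*)) = 0.94·0.21 / (0.79·0.06) = 4.165.
Smallest integer k = 5.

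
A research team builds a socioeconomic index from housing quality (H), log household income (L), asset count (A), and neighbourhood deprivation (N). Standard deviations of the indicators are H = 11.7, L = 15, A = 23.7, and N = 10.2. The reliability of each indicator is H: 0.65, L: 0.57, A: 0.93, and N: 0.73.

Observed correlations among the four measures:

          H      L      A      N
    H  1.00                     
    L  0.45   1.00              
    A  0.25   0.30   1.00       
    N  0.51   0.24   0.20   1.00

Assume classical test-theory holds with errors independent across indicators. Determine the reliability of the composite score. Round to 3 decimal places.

0.884

Var(H+L+A+N) = 11.7² + 15² + 23.7² + 10.2² + 2·[11.7·15·0.45 + 11.7·23.7·0.25 + 11.7·10.2·0.51 + 15·23.7·0.30 + 15·10.2·0.24 + 23.7·10.2·0.20] = 1027.62 + 801.758 = 1829.38.
Under uncorrelated errors the observed covariances equal the true-score covariances, so only the own-variance terms attenuate.
True-score variance = [11.7²·0.65 + 15²·0.57 + 23.7²·0.93 + 10.2²·0.73] + 801.758 = 815.549 + 801.758 = 1617.31.
Reliability = 1617.31 / 1829.38 = 0.884.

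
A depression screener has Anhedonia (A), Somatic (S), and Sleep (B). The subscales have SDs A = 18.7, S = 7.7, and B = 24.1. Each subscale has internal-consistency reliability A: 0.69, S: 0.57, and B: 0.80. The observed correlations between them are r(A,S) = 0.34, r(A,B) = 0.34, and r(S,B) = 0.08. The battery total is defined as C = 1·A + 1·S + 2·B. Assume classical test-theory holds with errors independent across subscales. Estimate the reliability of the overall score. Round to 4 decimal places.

Var(C) = 18.7² + 7.7² + 2²·24.1² + 2·[18.7·7.7·0.34 + 2·18.7·24.1·0.34 + 2·7.7·24.1·0.08] = 2732.22 + 770.207 = 3502.43.
With uncorrelated errors the cross-covariances are all true-score covariance, so they carry over unchanged; only the diagonal terms shrink to ρᵢσᵢ².
True-score variance = [18.7²·0.69 + 7.7²·0.57 + 2²·24.1²·0.80] + 770.207 = 2133.67 + 770.207 = 2903.88.
Reliability = 2903.88 / 3502.43 = 0.8291.

0.8291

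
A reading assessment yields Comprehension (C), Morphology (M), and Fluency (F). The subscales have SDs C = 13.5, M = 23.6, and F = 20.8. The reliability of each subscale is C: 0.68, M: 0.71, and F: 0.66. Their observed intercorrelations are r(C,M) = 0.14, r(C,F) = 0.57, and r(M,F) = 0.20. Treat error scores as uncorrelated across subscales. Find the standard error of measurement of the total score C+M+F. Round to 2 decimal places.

Var(total) = 1171.85 + 605.672 = 1777.52.
True-score variance = 804.914 + 605.672 = 1410.59, so reliability = 0.7936.
Error variance = 1777.52 − 1410.59 = 366.936; SEM = √366.936 = 19.16.

19.16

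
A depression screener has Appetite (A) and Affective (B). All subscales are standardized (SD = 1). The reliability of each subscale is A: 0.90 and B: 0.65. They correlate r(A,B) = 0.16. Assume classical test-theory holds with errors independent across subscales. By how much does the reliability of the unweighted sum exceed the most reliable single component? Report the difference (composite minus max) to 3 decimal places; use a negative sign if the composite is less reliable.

Var(sum) = 2 + 0.32 = 2.32; true-score variance = 1.55 + 0.32 = 1.87; composite reliability = 0.8060.
Max component reliability = 0.9000.
Difference = 0.8060 − 0.9000 = -0.094.

-0.094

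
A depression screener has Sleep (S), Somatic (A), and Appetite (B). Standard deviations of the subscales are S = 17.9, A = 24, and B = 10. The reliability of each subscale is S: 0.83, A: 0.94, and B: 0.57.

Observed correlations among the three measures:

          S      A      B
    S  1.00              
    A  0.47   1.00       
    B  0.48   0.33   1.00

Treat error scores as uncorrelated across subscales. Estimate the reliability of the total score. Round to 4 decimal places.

Var(S+A+B) = 17.9² + 24² + 10² + 2·[17.9·24·0.47 + 17.9·10·0.48 + 24·10·0.33] = 996.41 + 734.064 = 1730.47.
Because errors are independent across components, Cov(Tᵢ,Tⱼ) = Cov(Xᵢ,Xⱼ); the off-diagonal part of the true-score variance is the same as above.
True-score variance = [17.9²·0.83 + 24²·0.94 + 10²·0.57] + 734.064 = 864.38 + 734.064 = 1598.44.
Reliability = 1598.44 / 1730.47 = 0.9237.

0.9237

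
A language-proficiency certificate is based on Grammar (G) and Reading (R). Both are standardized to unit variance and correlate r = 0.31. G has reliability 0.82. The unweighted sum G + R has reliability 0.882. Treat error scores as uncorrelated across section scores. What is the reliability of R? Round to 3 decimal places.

Var(G+R) = 2 + 2·0.31 = 2.620.
True-score variance = ρ_G + ρ_R + 2·0.31, so 0.882 = (0.82 + ρ_R + 0.62) / 2.620.
ρ_R = 0.882·2.620 − 0.82 − 0.62 = 0.871.

0.871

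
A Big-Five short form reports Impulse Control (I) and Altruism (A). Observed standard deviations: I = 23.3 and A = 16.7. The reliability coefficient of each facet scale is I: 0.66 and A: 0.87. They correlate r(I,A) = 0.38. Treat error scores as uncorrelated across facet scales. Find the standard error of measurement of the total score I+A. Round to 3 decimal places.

Var(total) = 821.78 + 295.724 = 1117.5.
True-score variance = 600.942 + 295.724 = 896.665, so reliability = 0.8024.
Error variance = 1117.5 − 896.665 = 220.838; SEM = √220.838 = 14.861.

14.861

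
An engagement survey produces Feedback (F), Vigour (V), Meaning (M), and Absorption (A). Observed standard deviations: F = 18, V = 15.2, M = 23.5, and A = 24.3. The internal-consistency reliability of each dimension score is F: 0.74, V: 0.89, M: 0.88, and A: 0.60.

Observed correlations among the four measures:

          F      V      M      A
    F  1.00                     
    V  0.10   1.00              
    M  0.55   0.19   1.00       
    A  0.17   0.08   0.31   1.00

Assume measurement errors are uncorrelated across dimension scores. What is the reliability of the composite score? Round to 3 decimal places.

0.859

Var(F+V+M+A) = 18² + 15.2² + 23.5² + 24.3² + 2·[18·15.2·0.10 + 18·23.5·0.55 + 18·24.3·0.17 + 15.2·23.5·0.19 + 15.2·24.3·0.08 + 23.5·24.3·0.31] = 1697.78 + 1217.62 = 2915.4.
Under uncorrelated errors the observed covariances equal the true-score covariances, so only the own-variance terms attenuate.
True-score variance = [18²·0.74 + 15.2²·0.89 + 23.5²·0.88 + 24.3²·0.60] + 1217.62 = 1285.66 + 1217.62 = 2503.28.
Reliability = 2503.28 / 2915.4 = 0.859.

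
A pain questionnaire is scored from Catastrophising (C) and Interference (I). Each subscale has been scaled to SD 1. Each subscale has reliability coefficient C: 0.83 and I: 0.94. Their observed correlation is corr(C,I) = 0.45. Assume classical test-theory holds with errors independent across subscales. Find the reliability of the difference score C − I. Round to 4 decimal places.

Var(C−I) = 1 + 1 − 2·0.45 = 2 − 0.9 = 1.1.
Because errors are independent across components, Cov(Tᵢ,Tⱼ) = Cov(Xᵢ,Xⱼ); the off-diagonal part of the true-score variance is the same as above.
True-score variance = [0.83 + 0.94] − 0.9 = 1.77 − 0.9 = 0.87.
Reliability = 0.87 / 1.1 = 0.7909.

0.7909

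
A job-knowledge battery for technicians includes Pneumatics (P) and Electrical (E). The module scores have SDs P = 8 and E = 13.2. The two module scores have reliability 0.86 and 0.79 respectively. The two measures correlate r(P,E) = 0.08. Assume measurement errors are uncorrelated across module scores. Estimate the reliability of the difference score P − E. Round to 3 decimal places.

Var(P−E) = 8² + 13.2² − 2·8·13.2·0.08 = 238.24 − 16.896 = 221.344.
Under uncorrelated errors the observed covariances equal the true-score covariances, so only the own-variance terms attenuate.
True-score variance = [8²·0.86 + 13.2²·0.79] − 16.896 = 192.69 − 16.896 = 175.794.
Reliability = 175.794 / 221.344 = 0.794.

0.794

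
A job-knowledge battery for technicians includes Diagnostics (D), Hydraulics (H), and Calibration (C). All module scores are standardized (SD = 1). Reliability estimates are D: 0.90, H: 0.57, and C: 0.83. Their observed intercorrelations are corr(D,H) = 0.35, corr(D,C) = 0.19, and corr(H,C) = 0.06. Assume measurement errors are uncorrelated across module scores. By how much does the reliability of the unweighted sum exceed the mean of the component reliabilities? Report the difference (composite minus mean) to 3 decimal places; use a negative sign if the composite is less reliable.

0.067

Var(sum) = 3 + 1.2 = 4.2; true-score variance = 2.3 + 1.2 = 3.5; composite reliability = 0.8333.
Mean component reliability = 0.7667.
Difference = 0.8333 − 0.7667 = 0.067.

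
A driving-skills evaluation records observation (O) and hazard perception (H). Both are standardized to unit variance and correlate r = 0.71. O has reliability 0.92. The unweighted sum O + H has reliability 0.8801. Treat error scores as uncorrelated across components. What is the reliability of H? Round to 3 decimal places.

Var(O+H) = 2 + 2·0.71 = 3.420.
True-score variance = ρ_O + ρ_H + 2·0.71, so 0.8801 = (0.92 + ρ_H + 1.42) / 3.420.
ρ_H = 0.8801·3.420 − 0.92 − 1.42 = 0.670.

0.670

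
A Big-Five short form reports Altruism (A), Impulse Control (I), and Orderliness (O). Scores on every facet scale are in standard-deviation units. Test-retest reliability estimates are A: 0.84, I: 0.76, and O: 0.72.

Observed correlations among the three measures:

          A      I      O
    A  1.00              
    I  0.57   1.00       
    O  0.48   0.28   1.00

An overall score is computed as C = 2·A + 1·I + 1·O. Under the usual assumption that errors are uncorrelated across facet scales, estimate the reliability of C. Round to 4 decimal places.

Var(C) = 2² + 1 + 1 + 2·[2·0.57 + 2·0.48 + 0.28] = 6 + 4.76 = 10.76.
With uncorrelated errors the cross-covariances are all true-score covariance, so they carry over unchanged; only the diagonal terms shrink to ρᵢσᵢ².
True-score variance = [2²·0.84 + 0.76 + 0.72] + 4.76 = 4.84 + 4.76 = 9.6.
Reliability = 9.6 / 10.76 = 0.8922.

0.8922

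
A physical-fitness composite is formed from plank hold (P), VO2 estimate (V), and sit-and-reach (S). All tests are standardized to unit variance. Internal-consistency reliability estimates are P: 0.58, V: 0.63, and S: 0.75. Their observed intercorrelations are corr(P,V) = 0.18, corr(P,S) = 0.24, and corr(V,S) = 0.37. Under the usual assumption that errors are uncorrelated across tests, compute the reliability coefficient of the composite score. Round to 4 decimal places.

0.7729

Var(P+V+S) = 3 + 2·[0.18 + 0.24 + 0.37] = 3 + 1.58 = 4.58.
Under uncorrelated errors the observed covariances equal the true-score covariances, so only the own-variance terms attenuate.
True-score variance = [0.58 + 0.63 + 0.75] + 1.58 = 1.96 + 1.58 = 3.54.
Reliability = 3.54 / 4.58 = 0.7729.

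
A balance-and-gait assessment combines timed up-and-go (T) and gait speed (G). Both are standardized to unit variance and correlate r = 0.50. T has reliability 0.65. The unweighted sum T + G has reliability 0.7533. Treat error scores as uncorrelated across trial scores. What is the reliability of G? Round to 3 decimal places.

0.610

Var(T+G) = 2 + 2·0.50 = 3.000.
True-score variance = ρ_T + ρ_G + 2·0.50, so 0.7533 = (0.65 + ρ_G + 1.00) / 3.000.
ρ_G = 0.7533·3.000 − 0.65 − 1.00 = 0.610.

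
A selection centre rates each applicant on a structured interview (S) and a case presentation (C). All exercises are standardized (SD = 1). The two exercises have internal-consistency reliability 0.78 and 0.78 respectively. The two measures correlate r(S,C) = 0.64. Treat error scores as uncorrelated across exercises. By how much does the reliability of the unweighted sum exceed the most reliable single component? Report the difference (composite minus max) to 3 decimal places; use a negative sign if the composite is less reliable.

0.086

Var(sum) = 2 + 1.28 = 3.28; true-score variance = 1.56 + 1.28 = 2.84; composite reliability = 0.8659.
Max component reliability = 0.7800.
Difference = 0.8659 − 0.7800 = 0.086.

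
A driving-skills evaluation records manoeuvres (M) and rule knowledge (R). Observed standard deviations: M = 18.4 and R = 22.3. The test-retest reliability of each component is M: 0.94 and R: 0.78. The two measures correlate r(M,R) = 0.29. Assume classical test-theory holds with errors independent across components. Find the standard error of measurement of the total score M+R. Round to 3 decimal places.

11.389

Var(total) = 835.85 + 237.986 = 1073.84.
True-score variance = 706.133 + 237.986 = 944.118, so reliability = 0.8792.
Error variance = 1073.84 − 944.118 = 129.717; SEM = √129.717 = 11.389.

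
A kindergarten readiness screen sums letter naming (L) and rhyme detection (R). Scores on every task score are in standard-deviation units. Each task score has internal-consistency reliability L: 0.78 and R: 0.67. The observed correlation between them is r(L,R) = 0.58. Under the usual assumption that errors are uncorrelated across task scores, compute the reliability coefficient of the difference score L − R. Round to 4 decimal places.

Var(L−R) = 1 + 1 − 2·0.58 = 2 − 1.16 = 0.84.
Under uncorrelated errors the observed covariances equal the true-score covariances, so only the own-variance terms attenuate.
True-score variance = [0.78 + 0.67] − 1.16 = 1.45 − 1.16 = 0.29.
Reliability = 0.29 / 0.84 = 0.3452.

0.3452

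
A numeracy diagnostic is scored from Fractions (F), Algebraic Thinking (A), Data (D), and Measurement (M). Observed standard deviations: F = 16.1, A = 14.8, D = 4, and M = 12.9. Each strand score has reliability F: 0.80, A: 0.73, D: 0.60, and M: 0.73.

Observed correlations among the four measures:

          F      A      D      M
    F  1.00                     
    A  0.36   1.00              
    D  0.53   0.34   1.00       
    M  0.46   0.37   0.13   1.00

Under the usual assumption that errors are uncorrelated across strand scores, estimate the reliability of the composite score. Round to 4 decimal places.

Var(F+A+D+M) = 16.1² + 14.8² + 4² + 12.9² + 2·[16.1·14.8·0.36 + 16.1·4·0.53 + 16.1·12.9·0.46 + 14.8·4·0.34 + 14.8·12.9·0.37 + 4·12.9·0.13] = 660.66 + 625.853 = 1286.51.
With uncorrelated errors the cross-covariances are all true-score covariance, so they carry over unchanged; only the diagonal terms shrink to ρᵢσᵢ².
True-score variance = [16.1²·0.80 + 14.8²·0.73 + 4²·0.60 + 12.9²·0.73] + 625.853 = 498.347 + 625.853 = 1124.2.
Reliability = 1124.2 / 1286.51 = 0.8738.

0.8738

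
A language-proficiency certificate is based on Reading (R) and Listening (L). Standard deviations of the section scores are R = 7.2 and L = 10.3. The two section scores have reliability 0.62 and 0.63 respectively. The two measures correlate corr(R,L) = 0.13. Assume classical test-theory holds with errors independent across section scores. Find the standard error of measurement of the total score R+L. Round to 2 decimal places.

7.68

Var(total) = 157.93 + 19.2816 = 177.212.
True-score variance = 98.9775 + 19.2816 = 118.259, so reliability = 0.6673.
Error variance = 177.212 − 118.259 = 58.9525; SEM = √58.9525 = 7.68.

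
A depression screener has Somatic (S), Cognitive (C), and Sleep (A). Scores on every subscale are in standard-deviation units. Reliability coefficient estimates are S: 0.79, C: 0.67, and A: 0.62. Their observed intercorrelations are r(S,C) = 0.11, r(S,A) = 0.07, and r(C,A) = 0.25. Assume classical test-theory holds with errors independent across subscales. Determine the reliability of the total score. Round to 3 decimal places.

Var(S+C+A) = 3 + 2·[0.11 + 0.07 + 0.25] = 3 + 0.86 = 3.86.
With uncorrelated errors the cross-covariances are all true-score covariance, so they carry over unchanged; only the diagonal terms shrink to ρᵢσᵢ².
True-score variance = [0.79 + 0.67 + 0.62] + 0.86 = 2.08 + 0.86 = 2.94.
Reliability = 2.94 / 3.86 = 0.762.

0.762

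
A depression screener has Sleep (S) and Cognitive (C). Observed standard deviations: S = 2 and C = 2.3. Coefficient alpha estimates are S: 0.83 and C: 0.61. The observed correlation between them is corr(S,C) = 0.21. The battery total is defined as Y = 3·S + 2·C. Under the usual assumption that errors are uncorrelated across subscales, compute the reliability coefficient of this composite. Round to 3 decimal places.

Var(Y) = 3²·2² + 2²·2.3² + 2·[6·2·2.3·0.21] = 57.16 + 11.592 = 68.752.
Because errors are independent across components, Cov(Tᵢ,Tⱼ) = Cov(Xᵢ,Xⱼ); the off-diagonal part of the true-score variance is the same as above.
True-score variance = [3²·2²·0.83 + 2²·2.3²·0.61] + 11.592 = 42.7876 + 11.592 = 54.3796.
Reliability = 54.3796 / 68.752 = 0.791.

0.791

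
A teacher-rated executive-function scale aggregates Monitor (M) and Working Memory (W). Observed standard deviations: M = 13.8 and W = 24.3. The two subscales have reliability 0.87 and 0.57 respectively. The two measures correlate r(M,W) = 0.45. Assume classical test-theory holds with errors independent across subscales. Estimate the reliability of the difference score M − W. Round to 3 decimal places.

Var(M−W) = 13.8² + 24.3² − 2·13.8·24.3·0.45 = 780.93 − 301.806 = 479.124.
Because errors are independent across components, Cov(Tᵢ,Tⱼ) = Cov(Xᵢ,Xⱼ); the off-diagonal part of the true-score variance is the same as above.
True-score variance = [13.8²·0.87 + 24.3²·0.57] − 301.806 = 502.262 − 301.806 = 200.456.
Reliability = 200.456 / 479.124 = 0.418.

0.418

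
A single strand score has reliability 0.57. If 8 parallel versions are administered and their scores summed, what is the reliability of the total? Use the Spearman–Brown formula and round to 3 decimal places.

ρ_k = kρ / (1 + (k−1)ρ) = 8·0.57 / (1 + 7·0.57) = 4.560 / 4.990 = 0.914.

0.914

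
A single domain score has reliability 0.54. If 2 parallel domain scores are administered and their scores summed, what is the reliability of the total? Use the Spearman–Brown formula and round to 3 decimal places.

ρ_k = kρ / (1 + (k−1)ρ) = 2·0.54 / (1 + 1·0.54) = 1.080 / 1.540 = 0.701.

0.701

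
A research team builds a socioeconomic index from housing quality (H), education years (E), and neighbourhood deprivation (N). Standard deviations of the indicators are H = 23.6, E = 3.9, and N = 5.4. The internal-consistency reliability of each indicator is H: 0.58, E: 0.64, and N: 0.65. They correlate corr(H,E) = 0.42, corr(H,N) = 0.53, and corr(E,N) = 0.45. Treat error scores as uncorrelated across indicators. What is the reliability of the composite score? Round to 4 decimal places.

Var(H+E+N) = 23.6² + 3.9² + 5.4² + 2·[23.6·3.9·0.42 + 23.6·5.4·0.53 + 3.9·5.4·0.45] = 601.33 + 231.354 = 832.684.
Under uncorrelated errors the observed covariances equal the true-score covariances, so only the own-variance terms attenuate.
True-score variance = [23.6²·0.58 + 3.9²·0.64 + 5.4²·0.65] + 231.354 = 351.725 + 231.354 = 583.079.
Reliability = 583.079 / 832.684 = 0.7002.

0.7002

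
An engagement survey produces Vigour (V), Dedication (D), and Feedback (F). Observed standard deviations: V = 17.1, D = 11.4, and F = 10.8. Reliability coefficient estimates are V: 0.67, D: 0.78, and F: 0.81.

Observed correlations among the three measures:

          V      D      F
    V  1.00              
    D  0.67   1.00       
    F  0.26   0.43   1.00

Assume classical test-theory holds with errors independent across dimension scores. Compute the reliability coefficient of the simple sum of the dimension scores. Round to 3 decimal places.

0.853

Var(V+D+F) = 17.1² + 11.4² + 10.8² + 2·[17.1·11.4·0.67 + 17.1·10.8·0.26 + 11.4·10.8·0.43] = 539.01 + 463.136 = 1002.15.
Because errors are independent across components, Cov(Tᵢ,Tⱼ) = Cov(Xᵢ,Xⱼ); the off-diagonal part of the true-score variance is the same as above.
True-score variance = [17.1²·0.67 + 11.4²·0.78 + 10.8²·0.81] + 463.136 = 391.762 + 463.136 = 854.898.
Reliability = 854.898 / 1002.15 = 0.853.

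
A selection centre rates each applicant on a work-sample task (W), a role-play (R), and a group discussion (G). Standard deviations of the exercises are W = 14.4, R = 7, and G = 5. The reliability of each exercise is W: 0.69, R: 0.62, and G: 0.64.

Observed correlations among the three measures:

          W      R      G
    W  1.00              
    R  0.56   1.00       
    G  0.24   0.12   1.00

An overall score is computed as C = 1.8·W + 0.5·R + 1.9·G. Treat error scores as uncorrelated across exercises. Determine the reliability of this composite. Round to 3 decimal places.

Var(C) = 1.8²·14.4² + 0.5²·7² + 1.9²·5² + 2·[0.9·14.4·7·0.56 + 3.42·14.4·5·0.24 + 0.95·7·5·0.12] = 774.346 + 227.782 = 1002.13.
With uncorrelated errors the cross-covariances are all true-score covariance, so they carry over unchanged; only the diagonal terms shrink to ρᵢσᵢ².
True-score variance = [1.8²·14.4²·0.69 + 0.5²·7²·0.62 + 1.9²·5²·0.64] + 227.782 = 528.929 + 227.782 = 756.711.
Reliability = 756.711 / 1002.13 = 0.755.

0.755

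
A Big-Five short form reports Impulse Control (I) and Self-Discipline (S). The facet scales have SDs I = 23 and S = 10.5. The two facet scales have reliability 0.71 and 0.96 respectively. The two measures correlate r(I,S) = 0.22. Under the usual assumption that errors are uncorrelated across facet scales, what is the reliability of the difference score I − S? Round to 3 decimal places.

0.704

Var(I−S) = 23² + 10.5² − 2·23·10.5·0.22 = 639.25 − 106.26 = 532.99.
Under uncorrelated errors the observed covariances equal the true-score covariances, so only the own-variance terms attenuate.
True-score variance = [23²·0.71 + 10.5²·0.96] − 106.26 = 481.43 − 106.26 = 375.17.
Reliability = 375.17 / 532.99 = 0.704.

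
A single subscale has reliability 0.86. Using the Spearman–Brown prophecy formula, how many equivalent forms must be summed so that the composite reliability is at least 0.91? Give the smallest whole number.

k ≥ ρ*(1−ρ₁)/(ρ₁(1−ρ*)) = 0.91·0.14 / (0.86·0.09) = 1.646.
Smallest integer k = 2.

2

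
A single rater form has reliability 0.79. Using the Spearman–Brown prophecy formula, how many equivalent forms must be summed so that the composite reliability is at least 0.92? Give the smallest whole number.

4

k ≥ ρ*(1−ρ₁)/(ρ₁(1−ρ*)) = 0.92·0.21 / (0.79·0.08) = 3.057.
Smallest integer k = 4.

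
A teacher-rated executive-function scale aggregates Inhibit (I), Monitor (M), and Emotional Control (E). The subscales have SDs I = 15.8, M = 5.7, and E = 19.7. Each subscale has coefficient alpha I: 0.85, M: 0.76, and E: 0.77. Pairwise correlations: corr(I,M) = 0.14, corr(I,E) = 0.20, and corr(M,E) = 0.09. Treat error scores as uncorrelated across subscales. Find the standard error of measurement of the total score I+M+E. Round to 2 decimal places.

Var(total) = 670.22 + 169.933 = 840.153.
True-score variance = 535.716 + 169.933 = 705.649, so reliability = 0.8399.
Error variance = 840.153 − 705.649 = 134.504; SEM = √134.504 = 11.60.

11.60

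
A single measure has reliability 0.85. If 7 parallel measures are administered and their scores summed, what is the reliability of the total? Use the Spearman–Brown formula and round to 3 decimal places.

ρ_k = kρ / (1 + (k−1)ρ) = 7·0.85 / (1 + 6·0.85) = 5.950 / 6.100 = 0.975.

0.975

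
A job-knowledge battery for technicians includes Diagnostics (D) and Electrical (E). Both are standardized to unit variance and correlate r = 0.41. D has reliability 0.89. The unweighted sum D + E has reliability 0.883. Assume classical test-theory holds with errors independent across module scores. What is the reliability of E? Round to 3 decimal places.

0.780

Var(D+E) = 2 + 2·0.41 = 2.820.
True-score variance = ρ_D + ρ_E + 2·0.41, so 0.883 = (0.89 + ρ_E + 0.82) / 2.820.
ρ_E = 0.883·2.820 − 0.89 − 0.82 = 0.780.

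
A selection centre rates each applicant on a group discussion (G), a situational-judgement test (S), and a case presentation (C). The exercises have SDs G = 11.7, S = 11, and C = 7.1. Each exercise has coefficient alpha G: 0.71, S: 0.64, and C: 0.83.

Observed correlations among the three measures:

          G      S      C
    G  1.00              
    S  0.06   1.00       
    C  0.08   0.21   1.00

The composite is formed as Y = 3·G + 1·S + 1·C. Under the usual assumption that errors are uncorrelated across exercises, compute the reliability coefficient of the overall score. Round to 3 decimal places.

Var(Y) = 3²·11.7² + 11² + 7.1² + 2·[3·11.7·11·0.06 + 3·11.7·7.1·0.08 + 11·7.1·0.21] = 1403.42 + 119.008 = 1522.43.
Because errors are independent across components, Cov(Tᵢ,Tⱼ) = Cov(Xᵢ,Xⱼ); the off-diagonal part of the true-score variance is the same as above.
True-score variance = [3²·11.7²·0.71 + 11²·0.64 + 7.1²·0.83] + 119.008 = 994.007 + 119.008 = 1113.01.
Reliability = 1113.01 / 1522.43 = 0.731.

0.731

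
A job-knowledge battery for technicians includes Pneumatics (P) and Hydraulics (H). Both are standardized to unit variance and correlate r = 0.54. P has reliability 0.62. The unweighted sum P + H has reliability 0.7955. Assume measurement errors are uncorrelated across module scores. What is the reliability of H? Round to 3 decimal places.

Var(P+H) = 2 + 2·0.54 = 3.080.
True-score variance = ρ_P + ρ_H + 2·0.54, so 0.7955 = (0.62 + ρ_H + 1.08) / 3.080.
ρ_H = 0.7955·3.080 − 0.62 − 1.08 = 0.750.

0.750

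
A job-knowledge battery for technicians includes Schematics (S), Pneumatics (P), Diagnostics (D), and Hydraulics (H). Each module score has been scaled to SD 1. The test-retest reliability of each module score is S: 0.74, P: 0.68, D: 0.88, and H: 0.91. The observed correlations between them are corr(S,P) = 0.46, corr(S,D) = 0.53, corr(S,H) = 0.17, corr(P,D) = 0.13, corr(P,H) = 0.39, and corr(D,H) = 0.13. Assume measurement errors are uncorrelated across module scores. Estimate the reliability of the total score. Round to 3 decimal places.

Var(S+P+D+H) = 4 + 2·[0.46 + 0.53 + 0.17 + 0.13 + 0.39 + 0.13] = 4 + 3.62 = 7.62.
Because errors are independent across components, Cov(Tᵢ,Tⱼ) = Cov(Xᵢ,Xⱼ); the off-diagonal part of the true-score variance is the same as above.
True-score variance = [0.74 + 0.68 + 0.88 + 0.91] + 3.62 = 3.21 + 3.62 = 6.83.
Reliability = 6.83 / 7.62 = 0.896.

0.896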